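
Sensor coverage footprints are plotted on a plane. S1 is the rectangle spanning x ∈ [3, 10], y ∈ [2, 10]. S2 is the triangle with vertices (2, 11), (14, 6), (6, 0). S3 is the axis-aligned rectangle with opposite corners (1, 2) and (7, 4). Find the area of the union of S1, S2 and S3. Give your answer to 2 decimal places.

By inclusion–exclusion:
Individual areas: |S1| = 56, |S2| = 56, |S3| = 12.
|S1∩S2| = 41.6977.
|S1∩S3|: x∈[3,7], y∈[2,4] → 4·2 = 8.
|S2∩S3| = 4.1818.
|S1∩S2∩S3| = 4.1818.
|S1 ∪ S2 ∪ S3| = 124 − 53.8795 + 4.1818 = 74.30.

74.30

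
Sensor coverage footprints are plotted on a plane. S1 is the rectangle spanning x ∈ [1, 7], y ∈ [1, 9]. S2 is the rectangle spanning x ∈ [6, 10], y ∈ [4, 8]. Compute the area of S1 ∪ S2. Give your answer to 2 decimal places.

60.00

By inclusion–exclusion:
Individual areas: |S1| = 48, |S2| = 16.
|S1∩S2|: x∈[6,7], y∈[4,8] → 1·4 = 4.
|S1 ∪ S2| = 64 − 4 = 60.00.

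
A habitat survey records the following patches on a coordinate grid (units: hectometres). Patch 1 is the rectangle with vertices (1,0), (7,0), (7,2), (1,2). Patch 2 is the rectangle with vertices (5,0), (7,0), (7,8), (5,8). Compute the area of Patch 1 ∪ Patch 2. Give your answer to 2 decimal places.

24.00

By inclusion–exclusion:
Individual areas: |Patch 1| = 12, |Patch 2| = 16.
|Patch 1∩Patch 2|: x∈[5,7], y∈[0,2] → 2·2 = 4.
|Patch 1 ∪ Patch 2| = 28 − 4 = 24.00.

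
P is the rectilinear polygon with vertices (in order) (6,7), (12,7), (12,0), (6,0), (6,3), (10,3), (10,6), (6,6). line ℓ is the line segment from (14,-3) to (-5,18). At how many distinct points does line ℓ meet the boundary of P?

The segment meets the boundary at (8.571,3), (11.286,0).

2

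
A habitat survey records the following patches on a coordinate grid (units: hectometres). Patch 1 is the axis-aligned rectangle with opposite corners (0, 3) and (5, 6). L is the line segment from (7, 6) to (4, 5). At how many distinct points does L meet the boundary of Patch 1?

1

The segment meets the boundary at (5,5.333).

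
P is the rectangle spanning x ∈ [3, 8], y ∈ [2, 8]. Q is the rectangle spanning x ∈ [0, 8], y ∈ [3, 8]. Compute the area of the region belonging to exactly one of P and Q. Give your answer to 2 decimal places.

|P∩Q|: x∈[3,8], y∈[3,8] → 5·5 = 25.
|P △ Q| = |P| + |Q| − 2·|P∩Q| = 30 + 40 − 50 = 20.00.

20.00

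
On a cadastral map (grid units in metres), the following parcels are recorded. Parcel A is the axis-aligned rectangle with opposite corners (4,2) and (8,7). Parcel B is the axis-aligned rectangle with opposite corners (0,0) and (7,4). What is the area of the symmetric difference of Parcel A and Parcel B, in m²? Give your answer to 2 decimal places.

|Parcel A∩Parcel B|: x∈[4,7], y∈[2,4] → 3·2 = 6.
|Parcel A △ Parcel B| = |Parcel A| + |Parcel B| − 2·|Parcel A∩Parcel B| = 20 + 28 − 12 = 36.00.

36.00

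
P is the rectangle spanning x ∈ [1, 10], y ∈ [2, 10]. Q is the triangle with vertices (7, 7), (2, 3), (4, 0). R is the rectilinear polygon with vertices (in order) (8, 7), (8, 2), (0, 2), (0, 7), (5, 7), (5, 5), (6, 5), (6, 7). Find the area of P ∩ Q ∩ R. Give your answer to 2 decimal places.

8.51

The intersection is the polygon with vertices (2,3), (5,5.4), (5,5), (6,5), (6,6.2), (7,7), (4.857,2), (2.667,2).
By the shoelace formula its area is 8.51.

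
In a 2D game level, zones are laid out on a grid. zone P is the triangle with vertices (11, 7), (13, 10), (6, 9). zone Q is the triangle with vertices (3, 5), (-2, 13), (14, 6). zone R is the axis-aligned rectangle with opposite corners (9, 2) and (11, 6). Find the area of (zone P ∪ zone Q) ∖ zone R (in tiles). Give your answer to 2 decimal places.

|zone P ∪ zone Q| = 54.1589.
|(zone P ∪ zone Q) ∩ zone R| = 0.7273.
|(zone P ∪ zone Q) ∖ zone R| = 54.1589 − 0.7273 = 53.43.

53.43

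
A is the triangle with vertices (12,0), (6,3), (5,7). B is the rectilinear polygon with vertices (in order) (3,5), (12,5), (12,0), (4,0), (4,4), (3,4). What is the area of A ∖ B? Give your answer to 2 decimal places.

|A| = 10.5, |A∩B| = 9.
|A ∖ B| = |A| − |A∩B| = 10.5 − 9 = 1.50.

1.50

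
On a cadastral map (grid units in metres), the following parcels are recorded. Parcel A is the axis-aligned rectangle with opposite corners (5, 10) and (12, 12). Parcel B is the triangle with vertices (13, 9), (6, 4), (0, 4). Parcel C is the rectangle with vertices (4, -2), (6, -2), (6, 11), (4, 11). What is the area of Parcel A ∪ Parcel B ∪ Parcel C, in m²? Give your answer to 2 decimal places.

50.15

By inclusion–exclusion:
Individual areas: |Parcel A| = 14, |Parcel B| = 15, |Parcel C| = 26.
|Parcel A∩Parcel B| = 0.
|Parcel A∩Parcel C|: x∈[5,6], y∈[10,11] → 1·1 = 1.
|Parcel B∩Parcel C| = 3.8462.
|Parcel A∩Parcel B∩Parcel C| = 0.
|Parcel A ∪ Parcel B ∪ Parcel C| = 55 − 4.8462 + 0 = 50.15.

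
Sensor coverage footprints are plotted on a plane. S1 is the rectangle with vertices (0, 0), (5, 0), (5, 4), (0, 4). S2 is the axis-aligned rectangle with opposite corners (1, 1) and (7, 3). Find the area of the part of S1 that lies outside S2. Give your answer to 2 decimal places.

|S1∩S2|: x∈[1,5], y∈[1,3] → 4·2 = 8.
|S1| = 20.
|S1 ∖ S2| = |S1| − |S1∩S2| = 20 − 8 = 12.00.

12.00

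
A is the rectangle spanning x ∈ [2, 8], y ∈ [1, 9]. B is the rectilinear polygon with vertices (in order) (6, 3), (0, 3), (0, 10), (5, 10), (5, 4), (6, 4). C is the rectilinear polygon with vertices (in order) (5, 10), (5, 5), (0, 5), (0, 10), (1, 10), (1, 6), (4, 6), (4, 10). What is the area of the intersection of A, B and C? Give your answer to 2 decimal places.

The intersection is the polygon with vertices (5,9), (5,5), (2,5), (2,6), (4,6), (4,9).
By the shoelace formula its area is 6.00.

6.00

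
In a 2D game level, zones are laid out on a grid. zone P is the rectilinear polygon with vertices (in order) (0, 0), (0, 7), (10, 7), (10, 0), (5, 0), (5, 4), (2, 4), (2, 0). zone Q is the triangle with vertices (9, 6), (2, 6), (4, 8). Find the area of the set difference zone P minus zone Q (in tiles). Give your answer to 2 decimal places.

|zone P| = 58, |zone P∩zone Q| = 5.25.
|zone P ∖ zone Q| = |zone P| − |zone P∩zone Q| = 58 − 5.25 = 52.75.

52.75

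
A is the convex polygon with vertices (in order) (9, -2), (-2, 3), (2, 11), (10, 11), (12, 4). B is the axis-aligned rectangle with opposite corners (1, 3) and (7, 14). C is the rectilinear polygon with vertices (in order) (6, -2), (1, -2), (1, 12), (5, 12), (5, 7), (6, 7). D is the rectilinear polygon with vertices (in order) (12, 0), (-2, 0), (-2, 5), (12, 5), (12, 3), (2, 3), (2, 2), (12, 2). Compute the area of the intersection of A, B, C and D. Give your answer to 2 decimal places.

10.00

The intersection is the polygon with vertices (6,3), (2,3), (1,3), (1,5), (6,5).
By the shoelace formula its area is 10.00.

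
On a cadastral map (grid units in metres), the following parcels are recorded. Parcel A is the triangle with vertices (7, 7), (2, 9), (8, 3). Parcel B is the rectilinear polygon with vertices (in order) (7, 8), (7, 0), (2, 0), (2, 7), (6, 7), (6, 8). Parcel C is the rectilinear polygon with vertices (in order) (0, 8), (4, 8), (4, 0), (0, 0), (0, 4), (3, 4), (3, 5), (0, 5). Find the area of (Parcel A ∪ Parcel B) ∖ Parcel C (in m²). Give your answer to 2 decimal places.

|Parcel A ∪ Parcel B| = 40.3.
|(Parcel A ∪ Parcel B) ∩ Parcel C| = 13.5.
|(Parcel A ∪ Parcel B) ∖ Parcel C| = 40.3 − 13.5 = 26.80.

26.80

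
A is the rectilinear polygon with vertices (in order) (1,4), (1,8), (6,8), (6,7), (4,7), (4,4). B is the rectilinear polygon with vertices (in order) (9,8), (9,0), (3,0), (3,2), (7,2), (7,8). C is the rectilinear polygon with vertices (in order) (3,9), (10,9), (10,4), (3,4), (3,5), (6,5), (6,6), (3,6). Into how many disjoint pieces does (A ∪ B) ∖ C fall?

2

(A ∪ B) ∖ C splits into 2 disjoint pieces (area 9, area 16).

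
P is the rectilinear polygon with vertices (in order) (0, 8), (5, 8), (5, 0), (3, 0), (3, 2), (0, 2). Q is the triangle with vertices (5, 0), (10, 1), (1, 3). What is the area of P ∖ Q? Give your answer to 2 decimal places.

|P| = 34, |P∩Q| = 4.0556.
|P ∖ Q| = |P| − |P∩Q| = 34 − 4.0556 = 29.94.

29.94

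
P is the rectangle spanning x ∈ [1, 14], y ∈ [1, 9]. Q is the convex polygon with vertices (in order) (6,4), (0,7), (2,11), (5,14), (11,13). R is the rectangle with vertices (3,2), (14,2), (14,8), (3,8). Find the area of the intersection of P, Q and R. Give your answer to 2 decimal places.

The intersection is the polygon with vertices (6,4), (3,5.5), (3,8), (8.222,8).
By the shoelace formula its area is 14.19.

14.19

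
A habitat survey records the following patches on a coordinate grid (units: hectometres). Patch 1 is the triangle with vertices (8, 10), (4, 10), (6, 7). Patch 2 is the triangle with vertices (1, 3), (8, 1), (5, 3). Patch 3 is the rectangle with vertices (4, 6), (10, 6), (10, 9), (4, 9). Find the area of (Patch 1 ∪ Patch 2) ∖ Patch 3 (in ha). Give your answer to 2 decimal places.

7.33

|Patch 1 ∪ Patch 2| = 10.
|(Patch 1 ∪ Patch 2) ∩ Patch 3| = 2.6667.
|(Patch 1 ∪ Patch 2) ∖ Patch 3| = 10 − 2.6667 = 7.33.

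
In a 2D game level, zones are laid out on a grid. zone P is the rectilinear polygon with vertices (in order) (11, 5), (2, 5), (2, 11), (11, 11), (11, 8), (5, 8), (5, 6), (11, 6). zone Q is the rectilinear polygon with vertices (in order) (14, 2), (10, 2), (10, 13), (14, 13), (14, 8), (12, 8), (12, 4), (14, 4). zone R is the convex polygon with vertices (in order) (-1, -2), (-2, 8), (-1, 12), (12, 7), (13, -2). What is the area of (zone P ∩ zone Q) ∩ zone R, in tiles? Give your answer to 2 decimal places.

1.00

The region (zone P ∩ zone Q) ∩ zone R is the polygon with vertices (10,6), (11,6), (11,5), (10,5).
By the shoelace formula its area is 1.00.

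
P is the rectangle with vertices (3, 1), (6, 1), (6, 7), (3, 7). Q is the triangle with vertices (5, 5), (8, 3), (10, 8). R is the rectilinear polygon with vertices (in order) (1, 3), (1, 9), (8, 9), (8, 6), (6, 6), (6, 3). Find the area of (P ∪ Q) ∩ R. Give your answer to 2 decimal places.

|P ∪ Q| = 26.8667.
|(P ∪ Q) ∩ R| = 12.53.

12.53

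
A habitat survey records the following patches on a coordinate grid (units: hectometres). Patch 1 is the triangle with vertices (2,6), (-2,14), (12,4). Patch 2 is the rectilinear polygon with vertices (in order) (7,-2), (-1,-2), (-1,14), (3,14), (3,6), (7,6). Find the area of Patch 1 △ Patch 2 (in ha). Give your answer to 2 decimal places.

98.14

|Patch 1| = 36, |Patch 2| = 96, |Patch 1∩Patch 2| = 16.9286.
|Patch 1 △ Patch 2| = |Patch 1| + |Patch 2| − 2·|Patch 1∩Patch 2| = 36 + 96 − 33.8571 = 98.14.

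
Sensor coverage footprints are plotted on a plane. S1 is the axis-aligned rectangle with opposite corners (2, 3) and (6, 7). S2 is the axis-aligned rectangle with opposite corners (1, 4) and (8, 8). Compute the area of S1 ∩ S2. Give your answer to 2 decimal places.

|S1∩S2|: x∈[2,6], y∈[4,7] → 4·3 = 12.

12.00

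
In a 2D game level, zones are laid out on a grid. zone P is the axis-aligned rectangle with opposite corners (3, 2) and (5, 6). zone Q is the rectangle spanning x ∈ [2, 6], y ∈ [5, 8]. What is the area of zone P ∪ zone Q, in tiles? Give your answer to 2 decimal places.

By inclusion–exclusion:
Individual areas: |zone P| = 8, |zone Q| = 12.
|zone P∩zone Q|: x∈[3,5], y∈[5,6] → 2·1 = 2.
|zone P ∪ zone Q| = 20 − 2 = 18.00.

18.00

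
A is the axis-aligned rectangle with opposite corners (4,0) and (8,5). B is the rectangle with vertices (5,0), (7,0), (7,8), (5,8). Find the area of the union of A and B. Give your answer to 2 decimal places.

By inclusion–exclusion:
Individual areas: |A| = 20, |B| = 16.
|A∩B|: x∈[5,7], y∈[0,5] → 2·5 = 10.
|A ∪ B| = 36 − 10 = 26.00.

26.00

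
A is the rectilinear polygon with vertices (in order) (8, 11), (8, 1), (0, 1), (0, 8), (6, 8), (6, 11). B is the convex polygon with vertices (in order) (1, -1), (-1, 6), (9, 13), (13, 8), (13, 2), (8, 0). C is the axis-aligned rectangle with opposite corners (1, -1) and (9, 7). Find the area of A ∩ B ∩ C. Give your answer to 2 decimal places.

The intersection is the polygon with vertices (1,1), (1,7), (8,7), (8,1).
By the shoelace formula its area is 42.00.

42.00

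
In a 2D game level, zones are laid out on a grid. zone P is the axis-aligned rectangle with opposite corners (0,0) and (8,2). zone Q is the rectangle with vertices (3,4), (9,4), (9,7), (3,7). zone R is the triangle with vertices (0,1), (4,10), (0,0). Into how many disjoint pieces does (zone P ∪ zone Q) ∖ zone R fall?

3

(zone P ∪ zone Q) ∖ zone R splits into 3 disjoint pieces (area 15.2, area 0.2222, area 18).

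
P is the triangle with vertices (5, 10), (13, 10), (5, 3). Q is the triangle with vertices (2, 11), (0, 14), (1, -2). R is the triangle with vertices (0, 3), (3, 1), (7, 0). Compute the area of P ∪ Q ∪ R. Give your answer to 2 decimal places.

44.85

By inclusion–exclusion:
Individual areas: |P| = 28, |Q| = 14.5, |R| = 2.5.
|P∩Q| = 0.
|P∩R| = 0.
|Q∩R| = 0.1498.
|P∩Q∩R| = 0.
|P ∪ Q ∪ R| = 45 − 0.1498 + 0 = 44.85.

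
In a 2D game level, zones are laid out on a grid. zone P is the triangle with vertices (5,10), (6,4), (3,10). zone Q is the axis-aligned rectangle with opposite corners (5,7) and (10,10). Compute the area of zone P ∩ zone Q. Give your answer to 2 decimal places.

The intersection is the polygon with vertices (5.5,7), (5,7), (5,10).
By the shoelace formula its area is 0.75.

0.75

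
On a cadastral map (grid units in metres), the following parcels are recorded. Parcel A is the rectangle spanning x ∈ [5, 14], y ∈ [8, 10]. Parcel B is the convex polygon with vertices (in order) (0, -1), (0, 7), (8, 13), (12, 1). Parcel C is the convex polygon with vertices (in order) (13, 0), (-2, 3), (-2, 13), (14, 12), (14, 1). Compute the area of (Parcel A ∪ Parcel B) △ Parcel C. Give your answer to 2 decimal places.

|Parcel A ∪ Parcel B| = 117.3333.
|(Parcel A ∪ Parcel B) ∩ Parcel C| = 99.3537.
|(Parcel A ∪ Parcel B) △ Parcel C| = 117.3333 + 177 − 198.7075 = 95.63.

95.63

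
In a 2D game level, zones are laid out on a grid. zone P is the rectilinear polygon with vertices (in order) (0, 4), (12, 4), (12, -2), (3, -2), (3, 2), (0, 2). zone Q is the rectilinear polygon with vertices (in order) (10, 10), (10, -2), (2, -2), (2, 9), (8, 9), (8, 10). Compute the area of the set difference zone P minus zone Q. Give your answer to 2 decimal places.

16.00

|zone P| = 60, |zone P∩zone Q| = 44.
|zone P ∖ zone Q| = |zone P| − |zone P∩zone Q| = 60 − 44 = 16.00.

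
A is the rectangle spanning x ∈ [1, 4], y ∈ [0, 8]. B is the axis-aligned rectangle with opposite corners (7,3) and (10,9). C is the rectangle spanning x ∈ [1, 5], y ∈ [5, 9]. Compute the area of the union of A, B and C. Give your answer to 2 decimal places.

By inclusion–exclusion:
Individual areas: |A| = 24, |B| = 18, |C| = 16.
|A∩B| = 0 (no overlap).
|A∩C|: x∈[1,4], y∈[5,8] → 3·3 = 9.
|B∩C| = 0 (no overlap).
|A∩B∩C| = 0.
|A ∪ B ∪ C| = 58 − 9 + 0 = 49.00.

49.00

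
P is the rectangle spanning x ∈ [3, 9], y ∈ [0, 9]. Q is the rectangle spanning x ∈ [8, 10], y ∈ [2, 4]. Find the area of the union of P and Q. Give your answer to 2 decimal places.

56.00

By inclusion–exclusion:
Individual areas: |P| = 54, |Q| = 4.
|P∩Q|: x∈[8,9], y∈[2,4] → 1·2 = 2.
|P ∪ Q| = 58 − 2 = 56.00.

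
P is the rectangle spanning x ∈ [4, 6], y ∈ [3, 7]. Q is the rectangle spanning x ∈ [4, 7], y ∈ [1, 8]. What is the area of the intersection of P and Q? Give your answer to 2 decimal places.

|P∩Q|: x∈[4,6], y∈[3,7] → 2·4 = 8.

8.00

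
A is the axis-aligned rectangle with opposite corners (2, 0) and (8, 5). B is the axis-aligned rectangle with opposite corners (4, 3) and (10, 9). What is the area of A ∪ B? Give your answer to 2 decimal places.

By inclusion–exclusion:
Individual areas: |A| = 30, |B| = 36.
|A∩B|: x∈[4,8], y∈[3,5] → 4·2 = 8.
|A ∪ B| = 66 − 8 = 58.00.

58.00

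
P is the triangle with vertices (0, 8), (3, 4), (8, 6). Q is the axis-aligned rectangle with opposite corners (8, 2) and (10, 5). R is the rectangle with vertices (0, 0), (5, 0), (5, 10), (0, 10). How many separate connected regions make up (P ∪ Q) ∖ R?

(P ∪ Q) ∖ R splits into 2 disjoint pieces (area 2.925, area 6).

2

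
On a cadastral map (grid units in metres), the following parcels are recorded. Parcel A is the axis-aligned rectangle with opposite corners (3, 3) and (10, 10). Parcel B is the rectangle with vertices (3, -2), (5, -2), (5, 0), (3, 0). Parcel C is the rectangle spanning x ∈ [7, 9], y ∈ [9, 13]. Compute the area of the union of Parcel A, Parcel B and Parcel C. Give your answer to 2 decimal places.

By inclusion–exclusion:
Individual areas: |Parcel A| = 49, |Parcel B| = 4, |Parcel C| = 8.
|Parcel A∩Parcel B| = 0 (no overlap).
|Parcel A∩Parcel C|: x∈[7,9], y∈[9,10] → 2·1 = 2.
|Parcel B∩Parcel C| = 0 (no overlap).
|Parcel A∩Parcel B∩Parcel C| = 0.
|Parcel A ∪ Parcel B ∪ Parcel C| = 61 − 2 + 0 = 59.00.

59.00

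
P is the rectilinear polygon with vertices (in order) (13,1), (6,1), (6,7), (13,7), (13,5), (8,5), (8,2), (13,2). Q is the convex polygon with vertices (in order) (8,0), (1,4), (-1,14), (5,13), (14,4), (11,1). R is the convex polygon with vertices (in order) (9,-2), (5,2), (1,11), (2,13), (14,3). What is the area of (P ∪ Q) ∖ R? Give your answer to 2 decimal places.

|P ∪ Q| = 120.0179.
|(P ∪ Q) ∩ R| = 71.6239.
|(P ∪ Q) ∖ R| = 120.0179 − 71.6239 = 48.39.

48.39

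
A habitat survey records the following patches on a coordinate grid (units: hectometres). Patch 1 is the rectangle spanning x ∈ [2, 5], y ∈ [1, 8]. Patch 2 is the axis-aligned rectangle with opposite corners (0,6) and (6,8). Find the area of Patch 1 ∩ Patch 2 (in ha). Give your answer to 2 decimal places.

|Patch 1∩Patch 2|: x∈[2,5], y∈[6,8] → 3·2 = 6.

6.00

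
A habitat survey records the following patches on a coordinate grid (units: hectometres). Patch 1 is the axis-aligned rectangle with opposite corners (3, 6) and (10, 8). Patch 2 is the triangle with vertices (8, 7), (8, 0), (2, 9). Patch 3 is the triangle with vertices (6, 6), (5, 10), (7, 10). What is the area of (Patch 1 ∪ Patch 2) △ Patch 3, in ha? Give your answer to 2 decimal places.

|Patch 1 ∪ Patch 2| = 27.25.
|(Patch 1 ∪ Patch 2) ∩ Patch 3| = 1.
|(Patch 1 ∪ Patch 2) △ Patch 3| = 27.25 + 4 − 2 = 29.25.

29.25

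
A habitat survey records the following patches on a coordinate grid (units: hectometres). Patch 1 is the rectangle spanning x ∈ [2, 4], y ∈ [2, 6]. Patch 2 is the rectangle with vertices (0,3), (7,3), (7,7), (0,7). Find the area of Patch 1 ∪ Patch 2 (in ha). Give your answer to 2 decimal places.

30.00

By inclusion–exclusion:
Individual areas: |Patch 1| = 8, |Patch 2| = 28.
|Patch 1∩Patch 2|: x∈[2,4], y∈[3,6] → 2·3 = 6.
|Patch 1 ∪ Patch 2| = 36 − 6 = 30.00.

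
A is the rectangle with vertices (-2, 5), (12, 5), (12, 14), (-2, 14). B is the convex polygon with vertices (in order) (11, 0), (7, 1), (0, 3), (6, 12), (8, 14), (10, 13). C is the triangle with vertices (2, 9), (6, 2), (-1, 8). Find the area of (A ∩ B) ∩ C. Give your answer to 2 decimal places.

The region (A ∩ B) ∩ C is the polygon with vertices (2.923,7.385), (4.286,5), (2.5,5), (1.758,5.636).
By the shoelace formula its area is 3.15.

3.15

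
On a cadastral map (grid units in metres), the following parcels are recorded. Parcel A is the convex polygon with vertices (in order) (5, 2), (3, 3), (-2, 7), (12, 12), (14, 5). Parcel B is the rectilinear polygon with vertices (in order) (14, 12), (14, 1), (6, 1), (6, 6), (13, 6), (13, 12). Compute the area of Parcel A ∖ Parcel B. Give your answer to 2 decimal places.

|Parcel A| = 88.5, |Parcel A∩Parcel B| = 19.4167.
|Parcel A ∖ Parcel B| = |Parcel A| − |Parcel A∩Parcel B| = 88.5 − 19.4167 = 69.08.

69.08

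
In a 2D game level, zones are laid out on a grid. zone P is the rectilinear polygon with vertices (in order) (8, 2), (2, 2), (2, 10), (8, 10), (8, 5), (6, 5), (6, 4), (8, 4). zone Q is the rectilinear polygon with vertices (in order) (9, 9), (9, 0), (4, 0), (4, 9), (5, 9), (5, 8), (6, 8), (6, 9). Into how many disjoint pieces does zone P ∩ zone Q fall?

zone P ∩ zone Q is a single connected region.

1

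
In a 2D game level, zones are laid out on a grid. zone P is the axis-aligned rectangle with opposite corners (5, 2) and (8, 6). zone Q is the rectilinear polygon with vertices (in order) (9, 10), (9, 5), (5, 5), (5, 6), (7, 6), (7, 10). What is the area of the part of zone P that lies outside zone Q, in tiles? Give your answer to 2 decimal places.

9.00

|zone P| = 12, |zone P∩zone Q| = 3.
|zone P ∖ zone Q| = |zone P| − |zone P∩zone Q| = 12 − 3 = 9.00.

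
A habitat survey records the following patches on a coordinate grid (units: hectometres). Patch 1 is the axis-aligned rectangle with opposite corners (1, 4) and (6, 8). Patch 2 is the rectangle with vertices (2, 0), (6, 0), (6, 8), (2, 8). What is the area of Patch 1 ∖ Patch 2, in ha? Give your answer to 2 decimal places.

4.00

|Patch 1∩Patch 2|: x∈[2,6], y∈[4,8] → 4·4 = 16.
|Patch 1| = 20.
|Patch 1 ∖ Patch 2| = |Patch 1| − |Patch 1∩Patch 2| = 20 − 16 = 4.00.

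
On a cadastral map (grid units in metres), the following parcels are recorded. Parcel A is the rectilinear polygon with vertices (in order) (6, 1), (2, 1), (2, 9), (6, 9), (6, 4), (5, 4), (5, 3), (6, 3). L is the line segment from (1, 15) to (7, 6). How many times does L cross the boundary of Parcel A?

2

The segment meets the boundary at (6,7.5), (5,9).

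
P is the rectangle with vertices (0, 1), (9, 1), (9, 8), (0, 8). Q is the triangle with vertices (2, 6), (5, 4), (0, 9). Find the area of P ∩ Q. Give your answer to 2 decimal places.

The intersection is the polygon with vertices (1,8), (5,4), (2,6), (0.667,8).
By the shoelace formula its area is 2.33.

2.33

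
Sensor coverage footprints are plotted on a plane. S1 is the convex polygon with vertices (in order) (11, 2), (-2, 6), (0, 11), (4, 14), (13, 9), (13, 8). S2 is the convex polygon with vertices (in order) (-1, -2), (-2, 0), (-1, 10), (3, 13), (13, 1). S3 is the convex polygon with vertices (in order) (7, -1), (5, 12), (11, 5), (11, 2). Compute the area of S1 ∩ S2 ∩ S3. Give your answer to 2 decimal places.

The intersection is the polygon with vertices (11,3.4), (11,2), (6.317,3.441), (5.264,10.283).
By the shoelace formula its area is 19.28.

19.28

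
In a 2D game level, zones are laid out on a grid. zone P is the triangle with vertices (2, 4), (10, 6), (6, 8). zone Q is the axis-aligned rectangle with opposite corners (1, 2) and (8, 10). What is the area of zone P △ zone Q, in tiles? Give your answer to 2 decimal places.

47.00

|zone P| = 12, |zone Q| = 56, |zone P∩zone Q| = 10.5.
|zone P △ zone Q| = |zone P| + |zone Q| − 2·|zone P∩zone Q| = 12 + 56 − 21 = 47.00.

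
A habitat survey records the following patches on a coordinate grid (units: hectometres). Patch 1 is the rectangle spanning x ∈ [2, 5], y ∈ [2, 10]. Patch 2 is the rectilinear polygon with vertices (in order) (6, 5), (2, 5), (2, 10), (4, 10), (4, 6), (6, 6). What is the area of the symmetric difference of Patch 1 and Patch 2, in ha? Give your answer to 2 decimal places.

14.00

|Patch 1| = 24, |Patch 2| = 12, |Patch 1∩Patch 2| = 11.
|Patch 1 △ Patch 2| = |Patch 1| + |Patch 2| − 2·|Patch 1∩Patch 2| = 24 + 12 − 22 = 14.00.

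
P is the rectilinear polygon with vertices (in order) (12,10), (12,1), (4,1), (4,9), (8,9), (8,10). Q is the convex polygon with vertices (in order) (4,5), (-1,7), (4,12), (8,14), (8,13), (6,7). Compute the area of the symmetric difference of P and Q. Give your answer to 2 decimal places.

92.17

|P| = 68, |Q| = 37.5, |P∩Q| = 6.6667.
|P △ Q| = |P| + |Q| − 2·|P∩Q| = 68 + 37.5 − 13.3333 = 92.17.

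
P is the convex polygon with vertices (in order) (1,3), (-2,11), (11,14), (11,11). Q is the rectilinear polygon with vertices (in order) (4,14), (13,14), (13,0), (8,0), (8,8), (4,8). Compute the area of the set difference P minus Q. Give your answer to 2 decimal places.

40.78

|P| = 71.5, |P∩Q| = 30.7212.
|P ∖ Q| = |P| − |P∩Q| = 71.5 − 30.7212 = 40.78.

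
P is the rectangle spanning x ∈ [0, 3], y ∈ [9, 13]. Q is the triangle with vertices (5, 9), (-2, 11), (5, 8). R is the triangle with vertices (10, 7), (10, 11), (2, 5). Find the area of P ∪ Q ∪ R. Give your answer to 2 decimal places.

30.02

By inclusion–exclusion:
Individual areas: |P| = 12, |Q| = 3.5, |R| = 16.
|P∩Q| = 1.4762.
|P∩R| = 0.
|Q∩R| = 0.
|P∩Q∩R| = 0.
|P ∪ Q ∪ R| = 31.5 − 1.4762 + 0 = 30.02.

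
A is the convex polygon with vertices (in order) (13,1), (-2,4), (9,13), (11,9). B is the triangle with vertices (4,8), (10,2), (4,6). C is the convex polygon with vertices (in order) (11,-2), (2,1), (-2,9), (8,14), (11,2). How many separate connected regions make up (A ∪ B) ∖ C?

(A ∪ B) ∖ C splits into 2 disjoint pieces (area 2.509, area 18.534).

2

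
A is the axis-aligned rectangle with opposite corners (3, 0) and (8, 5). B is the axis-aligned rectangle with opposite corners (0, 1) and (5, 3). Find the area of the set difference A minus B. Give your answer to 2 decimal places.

|A∩B|: x∈[3,5], y∈[1,3] → 2·2 = 4.
|A| = 25.
|A ∖ B| = |A| − |A∩B| = 25 − 4 = 21.00.

21.00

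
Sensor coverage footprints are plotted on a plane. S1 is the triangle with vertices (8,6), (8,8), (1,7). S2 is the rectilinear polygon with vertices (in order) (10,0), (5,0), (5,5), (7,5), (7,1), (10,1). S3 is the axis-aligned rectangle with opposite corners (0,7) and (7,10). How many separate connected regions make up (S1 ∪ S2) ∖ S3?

2

(S1 ∪ S2) ∖ S3 splits into 2 disjoint pieces (area 4.4286, area 13).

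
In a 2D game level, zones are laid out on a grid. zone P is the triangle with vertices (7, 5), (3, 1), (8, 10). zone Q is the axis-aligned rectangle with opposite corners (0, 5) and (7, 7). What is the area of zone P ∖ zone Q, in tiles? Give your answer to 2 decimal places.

|zone P| = 8, |zone P∩zone Q| = 2.4444.
|zone P ∖ zone Q| = |zone P| − |zone P∩zone Q| = 8 − 2.4444 = 5.56.

5.56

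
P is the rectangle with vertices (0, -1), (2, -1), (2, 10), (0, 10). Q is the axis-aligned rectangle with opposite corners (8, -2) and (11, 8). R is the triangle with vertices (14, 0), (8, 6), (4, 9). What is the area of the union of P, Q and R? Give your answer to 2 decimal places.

By inclusion–exclusion:
Individual areas: |P| = 22, |Q| = 30, |R| = 3.
|P∩Q| = 0 (no overlap).
|P∩R| = 0.
|Q∩R| = 1.35.
|P∩Q∩R| = 0.
|P ∪ Q ∪ R| = 55 − 1.35 + 0 = 53.65.

53.65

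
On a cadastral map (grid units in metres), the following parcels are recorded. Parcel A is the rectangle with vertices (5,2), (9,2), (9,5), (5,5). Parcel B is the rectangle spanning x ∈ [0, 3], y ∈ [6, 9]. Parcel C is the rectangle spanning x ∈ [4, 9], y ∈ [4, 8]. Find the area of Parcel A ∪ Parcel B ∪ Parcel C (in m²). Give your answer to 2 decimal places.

37.00

By inclusion–exclusion:
Individual areas: |Parcel A| = 12, |Parcel B| = 9, |Parcel C| = 20.
|Parcel A∩Parcel B| = 0 (no overlap).
|Parcel A∩Parcel C|: x∈[5,9], y∈[4,5] → 4·1 = 4.
|Parcel B∩Parcel C| = 0 (no overlap).
|Parcel A∩Parcel B∩Parcel C| = 0.
|Parcel A ∪ Parcel B ∪ Parcel C| = 41 − 4 + 0 = 37.00.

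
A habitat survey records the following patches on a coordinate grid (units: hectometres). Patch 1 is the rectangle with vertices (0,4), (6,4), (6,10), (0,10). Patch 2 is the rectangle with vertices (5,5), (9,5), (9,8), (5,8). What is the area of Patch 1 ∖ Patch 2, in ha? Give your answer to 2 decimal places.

33.00

|Patch 1∩Patch 2|: x∈[5,6], y∈[5,8] → 1·3 = 3.
|Patch 1| = 36.
|Patch 1 ∖ Patch 2| = |Patch 1| − |Patch 1∩Patch 2| = 36 − 3 = 33.00.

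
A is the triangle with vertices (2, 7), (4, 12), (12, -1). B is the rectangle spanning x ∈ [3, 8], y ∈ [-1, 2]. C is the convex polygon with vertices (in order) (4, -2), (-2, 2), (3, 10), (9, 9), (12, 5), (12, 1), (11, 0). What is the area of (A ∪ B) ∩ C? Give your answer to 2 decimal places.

45.12

|A ∪ B| = 48.
|(A ∪ B) ∩ C| = 45.12.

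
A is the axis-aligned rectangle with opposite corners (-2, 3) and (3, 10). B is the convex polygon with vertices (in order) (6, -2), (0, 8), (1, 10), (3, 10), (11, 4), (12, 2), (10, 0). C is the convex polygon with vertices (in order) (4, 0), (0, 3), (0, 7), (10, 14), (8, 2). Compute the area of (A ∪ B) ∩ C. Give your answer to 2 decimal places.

50.26

The region (A ∪ B) ∩ C is the polygon with vertices (8.63,5.778), (8,2), (4.615,0.308), (3,3), (0,3), (0,7), (3.621,9.534).
By the shoelace formula its area is 50.26.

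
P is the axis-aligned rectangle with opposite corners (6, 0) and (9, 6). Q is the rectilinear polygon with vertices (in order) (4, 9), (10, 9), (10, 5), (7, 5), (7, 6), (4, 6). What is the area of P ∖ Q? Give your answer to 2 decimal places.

|P| = 18, |P∩Q| = 2.
|P ∖ Q| = |P| − |P∩Q| = 18 − 2 = 16.00.

16.00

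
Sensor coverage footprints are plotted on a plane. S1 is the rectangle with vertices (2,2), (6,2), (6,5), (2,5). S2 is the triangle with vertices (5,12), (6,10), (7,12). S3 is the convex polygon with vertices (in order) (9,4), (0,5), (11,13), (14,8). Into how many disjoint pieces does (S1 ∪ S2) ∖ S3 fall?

(S1 ∪ S2) ∖ S3 splits into 2 disjoint pieces (area 10.2222, area 2).

2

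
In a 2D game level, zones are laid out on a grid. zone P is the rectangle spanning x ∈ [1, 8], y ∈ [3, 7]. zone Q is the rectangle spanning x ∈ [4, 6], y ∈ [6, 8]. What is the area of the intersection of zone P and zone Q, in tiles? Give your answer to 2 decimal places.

|zone P∩zone Q|: x∈[4,6], y∈[6,7] → 2·1 = 2.

2.00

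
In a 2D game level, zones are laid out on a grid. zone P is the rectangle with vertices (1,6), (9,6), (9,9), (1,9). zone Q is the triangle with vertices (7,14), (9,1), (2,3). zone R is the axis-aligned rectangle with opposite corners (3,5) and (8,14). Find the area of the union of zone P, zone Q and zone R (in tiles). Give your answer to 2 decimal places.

73.18

By inclusion–exclusion:
Individual areas: |zone P| = 24, |zone Q| = 43.5, |zone R| = 45.
|zone P∩zone Q| = 11.8636.
|zone P∩zone R|: x∈[3,8], y∈[6,9] → 5·3 = 15.
|zone Q∩zone R| = 24.15.
|zone P∩zone Q∩zone R| = 11.6906.
|zone P ∪ zone Q ∪ zone R| = 112.5 − 51.0136 + 11.6906 = 73.18.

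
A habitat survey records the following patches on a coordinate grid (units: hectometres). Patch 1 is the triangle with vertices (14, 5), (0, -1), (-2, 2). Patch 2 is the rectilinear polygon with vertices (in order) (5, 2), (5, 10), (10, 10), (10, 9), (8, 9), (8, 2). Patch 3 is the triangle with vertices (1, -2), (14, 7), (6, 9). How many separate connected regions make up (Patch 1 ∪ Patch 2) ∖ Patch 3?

(Patch 1 ∪ Patch 2) ∖ Patch 3 splits into 3 disjoint pieces (area 3.8357, area 11.2252, area 6.6).

3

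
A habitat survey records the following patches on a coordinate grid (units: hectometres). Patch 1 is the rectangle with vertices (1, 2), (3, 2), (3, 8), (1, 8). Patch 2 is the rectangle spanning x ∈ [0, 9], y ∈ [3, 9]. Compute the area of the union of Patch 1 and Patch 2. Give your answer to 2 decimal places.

56.00

By inclusion–exclusion:
Individual areas: |Patch 1| = 12, |Patch 2| = 54.
|Patch 1∩Patch 2|: x∈[1,3], y∈[3,8] → 2·5 = 10.
|Patch 1 ∪ Patch 2| = 66 − 10 = 56.00.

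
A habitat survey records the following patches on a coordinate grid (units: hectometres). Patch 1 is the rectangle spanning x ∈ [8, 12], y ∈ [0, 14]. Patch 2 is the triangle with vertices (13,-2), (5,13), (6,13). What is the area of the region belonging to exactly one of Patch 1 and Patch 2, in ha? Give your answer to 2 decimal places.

|Patch 1| = 56, |Patch 2| = 7.5, |Patch 1∩Patch 2| = 3.2101.
|Patch 1 △ Patch 2| = |Patch 1| + |Patch 2| − 2·|Patch 1∩Patch 2| = 56 + 7.5 − 6.4202 = 57.08.

57.08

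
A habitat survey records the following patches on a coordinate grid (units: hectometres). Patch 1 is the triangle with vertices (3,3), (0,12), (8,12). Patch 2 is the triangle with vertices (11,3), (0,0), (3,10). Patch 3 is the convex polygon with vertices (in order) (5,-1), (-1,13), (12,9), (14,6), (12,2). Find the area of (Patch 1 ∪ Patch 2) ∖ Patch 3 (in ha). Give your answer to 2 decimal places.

|Patch 1 ∪ Patch 2| = 73.4727.
|(Patch 1 ∪ Patch 2) ∩ Patch 3| = 57.3385.
|(Patch 1 ∪ Patch 2) ∖ Patch 3| = 73.4727 − 57.3385 = 16.13.

16.13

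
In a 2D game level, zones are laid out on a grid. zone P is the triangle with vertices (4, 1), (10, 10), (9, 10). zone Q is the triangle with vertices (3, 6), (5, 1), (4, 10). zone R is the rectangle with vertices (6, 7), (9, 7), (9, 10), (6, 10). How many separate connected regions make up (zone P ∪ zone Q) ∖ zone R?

2

(zone P ∪ zone Q) ∖ zone R splits into 2 disjoint pieces (area 8.4474, area 0.75).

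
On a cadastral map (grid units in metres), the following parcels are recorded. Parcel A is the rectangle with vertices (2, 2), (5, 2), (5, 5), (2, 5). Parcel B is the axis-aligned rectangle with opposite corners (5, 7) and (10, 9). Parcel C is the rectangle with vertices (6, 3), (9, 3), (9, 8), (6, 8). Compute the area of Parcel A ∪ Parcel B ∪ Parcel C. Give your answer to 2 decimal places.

By inclusion–exclusion:
Individual areas: |Parcel A| = 9, |Parcel B| = 10, |Parcel C| = 15.
|Parcel A∩Parcel B| = 0 (no overlap).
|Parcel A∩Parcel C| = 0 (no overlap).
|Parcel B∩Parcel C|: x∈[6,9], y∈[7,8] → 3·1 = 3.
|Parcel A∩Parcel B∩Parcel C| = 0.
|Parcel A ∪ Parcel B ∪ Parcel C| = 34 − 3 + 0 = 31.00.

31.00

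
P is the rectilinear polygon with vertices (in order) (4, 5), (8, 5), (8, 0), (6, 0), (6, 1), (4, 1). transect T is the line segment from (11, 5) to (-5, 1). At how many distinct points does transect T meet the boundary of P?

2

The segment meets the boundary at (4,3.25), (8,4.25).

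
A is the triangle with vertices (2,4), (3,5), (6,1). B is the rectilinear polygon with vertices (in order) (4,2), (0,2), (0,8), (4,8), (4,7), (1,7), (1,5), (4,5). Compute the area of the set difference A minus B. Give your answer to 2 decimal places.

1.17

|A| = 3.5, |A∩B| = 2.3333.
|A ∖ B| = |A| − |A∩B| = 3.5 − 2.3333 = 1.17.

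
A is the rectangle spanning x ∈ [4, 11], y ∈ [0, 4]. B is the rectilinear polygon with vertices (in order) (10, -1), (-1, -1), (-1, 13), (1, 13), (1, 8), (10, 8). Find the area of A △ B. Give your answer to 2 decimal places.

|A| = 28, |B| = 109, |A∩B| = 24.
|A △ B| = |A| + |B| − 2·|A∩B| = 28 + 109 − 48 = 89.00.

89.00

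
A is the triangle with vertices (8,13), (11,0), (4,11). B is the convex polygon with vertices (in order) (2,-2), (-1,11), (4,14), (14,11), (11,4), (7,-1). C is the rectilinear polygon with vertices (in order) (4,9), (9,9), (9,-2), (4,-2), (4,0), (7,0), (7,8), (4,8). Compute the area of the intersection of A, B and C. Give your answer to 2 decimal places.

9.97

The intersection is the polygon with vertices (7,6.286), (7,8), (5.909,8), (5.273,9), (8.923,9), (9,8.667), (9,3.143).
By the shoelace formula its area is 9.97.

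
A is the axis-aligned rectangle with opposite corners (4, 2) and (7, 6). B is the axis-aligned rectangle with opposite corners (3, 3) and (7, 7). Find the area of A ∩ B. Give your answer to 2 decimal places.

|A∩B|: x∈[4,7], y∈[3,6] → 3·3 = 9.

9.00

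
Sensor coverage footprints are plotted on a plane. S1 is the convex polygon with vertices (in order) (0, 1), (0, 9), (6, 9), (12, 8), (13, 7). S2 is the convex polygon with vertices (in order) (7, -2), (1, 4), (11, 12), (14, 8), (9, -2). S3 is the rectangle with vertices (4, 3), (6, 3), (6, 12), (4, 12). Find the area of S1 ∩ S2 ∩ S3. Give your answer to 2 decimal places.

The intersection is the polygon with vertices (4.333,3), (4,3), (4,6.4), (6,8), (6,3.769).
By the shoelace formula its area is 7.76.

7.76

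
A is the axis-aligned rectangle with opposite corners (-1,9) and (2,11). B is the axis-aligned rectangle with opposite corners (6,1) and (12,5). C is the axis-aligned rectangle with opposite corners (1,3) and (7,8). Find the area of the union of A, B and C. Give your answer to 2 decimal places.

By inclusion–exclusion:
Individual areas: |A| = 6, |B| = 24, |C| = 30.
|A∩B| = 0 (no overlap).
|A∩C| = 0 (no overlap).
|B∩C|: x∈[6,7], y∈[3,5] → 1·2 = 2.
|A∩B∩C| = 0.
|A ∪ B ∪ C| = 60 − 2 + 0 = 58.00.

58.00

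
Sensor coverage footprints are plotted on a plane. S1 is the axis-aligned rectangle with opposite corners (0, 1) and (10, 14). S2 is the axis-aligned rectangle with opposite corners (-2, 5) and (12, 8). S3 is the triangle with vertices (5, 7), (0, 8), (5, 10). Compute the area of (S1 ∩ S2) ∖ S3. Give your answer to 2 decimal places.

|S1 ∩ S2| = 30.
|(S1 ∩ S2) ∩ S3| = 2.5.
|(S1 ∩ S2) ∖ S3| = 30 − 2.5 = 27.50.

27.50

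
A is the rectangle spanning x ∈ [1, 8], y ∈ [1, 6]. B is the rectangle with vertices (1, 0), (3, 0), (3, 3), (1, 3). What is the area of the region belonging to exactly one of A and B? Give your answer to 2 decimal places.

33.00

|A∩B|: x∈[1,3], y∈[1,3] → 2·2 = 4.
|A △ B| = |A| + |B| − 2·|A∩B| = 35 + 6 − 8 = 33.00.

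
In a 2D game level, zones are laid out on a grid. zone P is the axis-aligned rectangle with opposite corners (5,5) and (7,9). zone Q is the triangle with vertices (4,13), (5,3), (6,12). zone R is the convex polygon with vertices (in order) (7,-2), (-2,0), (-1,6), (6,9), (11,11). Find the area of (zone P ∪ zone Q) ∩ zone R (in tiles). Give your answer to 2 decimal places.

9.50

The region (zone P ∪ zone Q) ∩ zone R is the polygon with vertices (7,5), (5.222,5), (5,3), (4.466,8.342), (6,9), (7,9).
By the shoelace formula its area is 9.50.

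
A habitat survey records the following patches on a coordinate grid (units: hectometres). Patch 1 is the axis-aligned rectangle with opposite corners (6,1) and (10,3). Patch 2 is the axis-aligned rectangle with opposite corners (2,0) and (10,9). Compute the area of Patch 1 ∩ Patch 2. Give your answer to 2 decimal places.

|Patch 1∩Patch 2|: x∈[6,10], y∈[1,3] → 4·2 = 8.

8.00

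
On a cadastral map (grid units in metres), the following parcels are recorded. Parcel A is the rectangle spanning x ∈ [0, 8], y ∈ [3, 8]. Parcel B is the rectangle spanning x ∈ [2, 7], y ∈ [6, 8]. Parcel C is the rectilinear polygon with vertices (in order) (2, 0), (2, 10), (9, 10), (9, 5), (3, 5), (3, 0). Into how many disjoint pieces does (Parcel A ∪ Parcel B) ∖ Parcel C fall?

2

(Parcel A ∪ Parcel B) ∖ Parcel C splits into 2 disjoint pieces (area 10, area 10).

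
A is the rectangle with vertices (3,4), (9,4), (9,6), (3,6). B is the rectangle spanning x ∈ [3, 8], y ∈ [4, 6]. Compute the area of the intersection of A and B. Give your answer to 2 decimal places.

10.00

|A∩B|: x∈[3,8], y∈[4,6] → 5·2 = 10.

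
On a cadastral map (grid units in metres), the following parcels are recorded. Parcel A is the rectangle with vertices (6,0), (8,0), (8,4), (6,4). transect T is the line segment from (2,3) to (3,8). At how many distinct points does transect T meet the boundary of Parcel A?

The segment lies entirely outside Parcel A and never meets its boundary.

0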